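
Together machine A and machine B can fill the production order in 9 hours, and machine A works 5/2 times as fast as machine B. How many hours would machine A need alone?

Let machine B's rate be r; then machine A's rate is (5/2)r, so together (5/2 + 1)r = (7/2)r = 1/9.
Thus r = 2/63 per hour.
Machine B alone: 63/2 hours; machine A alone: 63/5 hours.

63/5 hours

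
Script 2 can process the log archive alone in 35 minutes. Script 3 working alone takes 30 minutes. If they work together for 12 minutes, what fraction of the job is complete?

26/35

Combined rate: 1/35 + 1/30 = (6 + 7)/210 = 13/210 per minute.
In 12 minutes they complete 12·13/210 = 26/35 of the job.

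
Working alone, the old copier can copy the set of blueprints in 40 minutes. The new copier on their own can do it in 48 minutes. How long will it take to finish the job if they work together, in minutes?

240/11 minutes

Combined rate: 1/40 + 1/48 = (6 + 5)/240 = 11/240 per minute.
Time = 1 ÷ (11/240) = 240/11 minutes.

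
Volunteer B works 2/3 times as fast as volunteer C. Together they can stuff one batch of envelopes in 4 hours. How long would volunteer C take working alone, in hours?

20/3 hours

Let volunteer C's rate be r; then volunteer B's rate is (2/3)r, so together (2/3 + 1)r = (5/3)r = 1/4.
Thus r = 3/20 per hour.
Volunteer C alone: 20/3 hours; volunteer B alone: 10 hours.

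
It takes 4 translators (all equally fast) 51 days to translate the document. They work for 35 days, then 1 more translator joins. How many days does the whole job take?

One translator does 1/204 of the job per day.
After 35 days with 4 translators, 35/51 is done (16/51 left).
With 5 translators the rate is 5/204, so the rest takes 16/51 ÷ 5/204 = 64/5 days.
Total = 35 + 64/5 = 239/5 days.

239/5 days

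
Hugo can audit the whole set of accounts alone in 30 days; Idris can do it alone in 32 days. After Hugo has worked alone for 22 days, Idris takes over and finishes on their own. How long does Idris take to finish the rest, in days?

128/15 days

In 22 days Hugo does 22/30 = 11/15 of the job, leaving 4/15.
Idris works at 1/32 per day, so finishing takes 4/15 ÷ 1/32 = 128/15 days.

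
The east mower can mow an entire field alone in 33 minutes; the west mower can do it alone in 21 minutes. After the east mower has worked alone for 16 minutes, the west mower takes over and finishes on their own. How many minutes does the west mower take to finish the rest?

In 16 minutes the east mower does 16/33 of the job, leaving 17/33.
The west mower works at 1/21 per minute, so finishing takes 17/33 ÷ 1/21 = 119/11 minutes.

119/11 minutes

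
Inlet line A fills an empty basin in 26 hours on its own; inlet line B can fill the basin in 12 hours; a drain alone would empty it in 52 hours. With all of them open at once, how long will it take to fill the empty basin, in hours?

39/4 hours

Net rate = 1/26 + 1/12 − 1/52 = (6 + 13 − 3)/156 = 16/156 = 4/39 per hour.
Filling time = 1 ÷ (4/39) = 39/4 hours.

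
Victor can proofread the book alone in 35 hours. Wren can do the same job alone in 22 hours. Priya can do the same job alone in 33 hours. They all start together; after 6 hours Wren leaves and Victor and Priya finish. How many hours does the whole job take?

In the first 6 hours the combined rate is 241/2310, so 241/385 of the job is done, leaving 144/385.
After Wren leaves the rate is 68/1155 per hour; the remaining 144/385 takes 108/17 hours.
Total = 6 + 108/17 = 210/17 hours.

210/17 hours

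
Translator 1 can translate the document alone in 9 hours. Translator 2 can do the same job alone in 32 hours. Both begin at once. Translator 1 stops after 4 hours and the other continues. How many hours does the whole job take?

In the first 4 hours the combined rate is 41/288, so 41/72 of the job is done, leaving 31/72.
After translator 1 leaves the rate is 1/32 per hour; the remaining 31/72 takes 124/9 hours.
Total = 4 + 124/9 = 160/9 hours.

160/9 hours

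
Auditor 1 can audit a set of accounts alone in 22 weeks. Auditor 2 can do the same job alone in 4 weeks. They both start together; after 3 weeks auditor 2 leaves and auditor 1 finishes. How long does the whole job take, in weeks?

11/2 weeks

In the first 3 weeks the combined rate is 13/44, so 39/44 of the job is done, leaving 5/44.
After auditor 2 leaves the rate is 1/22 per week; the remaining 5/44 takes 5/2 weeks.
Total = 3 + 5/2 = 11/2 weeks.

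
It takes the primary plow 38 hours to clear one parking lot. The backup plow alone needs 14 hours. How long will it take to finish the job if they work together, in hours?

133/13 hours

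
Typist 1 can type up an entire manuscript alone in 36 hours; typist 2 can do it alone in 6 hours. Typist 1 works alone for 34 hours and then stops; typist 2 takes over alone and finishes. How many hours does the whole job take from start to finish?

In 34 hours typist 1 does 34/36 = 17/18 of the job, leaving 1/18.
Typist 2 works at 1/6 per hour, so finishing takes 1/18 ÷ 1/6 = 1/3 hours.
Total time = 34 + 1/3 = 103/3 hours.

103/3 hours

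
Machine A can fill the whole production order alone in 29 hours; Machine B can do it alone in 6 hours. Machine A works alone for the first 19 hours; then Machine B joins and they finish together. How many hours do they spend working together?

In 19 hours Machine A does 19/29 of the job, leaving 10/29.
Machine A and Machine B together work at 35/174 per hour, so finishing takes 10/29 ÷ 35/174 = 12/7 hours.

12/7 hours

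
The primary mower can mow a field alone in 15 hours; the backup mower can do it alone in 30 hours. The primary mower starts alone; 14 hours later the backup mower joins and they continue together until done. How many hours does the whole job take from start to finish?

44/3 hours

In 14 hours the primary mower does 14/15 of the job, leaving 1/15.
The primary mower and the backup mower together work at 1/10 per hour, so finishing takes 1/15 ÷ 1/10 = 2/3 hours.
Total time = 14 + 2/3 = 44/3 hours.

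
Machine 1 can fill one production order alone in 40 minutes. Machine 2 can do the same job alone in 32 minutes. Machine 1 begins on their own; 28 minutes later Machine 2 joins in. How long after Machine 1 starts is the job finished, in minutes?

100/3 minutes

In the first 28 minutes Machine 1 alone does 28/40 = 7/10 of the job, leaving 3/10.
Once everyone is working, combined rate: 1/40 + 1/32 = (4 + 5)/160 = 9/160 per minute.
Remaining 3/10 at 9/160 per minute takes 16/3 minutes.
Total from the start = 28 + 16/3 = 100/3 minutes.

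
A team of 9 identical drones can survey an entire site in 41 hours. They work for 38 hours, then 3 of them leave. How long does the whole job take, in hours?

One drone does 1/369 of the job per hour.
After 38 hours with 9 drones, 38/41 is done (3/41 left).
With 6 drones the rate is 6/369 = 2/123, so the rest takes 3/41 ÷ 2/123 = 9/2 hours.
Total = 38 + 9/2 = 85/2 hours.

85/2 hours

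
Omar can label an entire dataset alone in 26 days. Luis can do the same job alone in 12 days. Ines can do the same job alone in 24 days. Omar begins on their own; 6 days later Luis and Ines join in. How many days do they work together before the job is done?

80/17 days

In the first 6 days Omar alone does 6/26 = 3/13 of the job, leaving 10/13.
Once everyone is working, combined rate: 1/26 + 1/12 + 1/24 = (12 + 26 + 13)/312 = 51/312 = 17/104 per day.
Remaining 10/13 at 17/104 per day takes 80/17 days.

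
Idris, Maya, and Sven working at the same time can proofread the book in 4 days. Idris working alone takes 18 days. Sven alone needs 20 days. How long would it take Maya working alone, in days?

90/13 days

Combined rate is 1/4 per day.
Known contribution: 1/18 + 1/20 = (10 + 9)/180 = 19/180 per day.
So Maya's rate is 1/4 − 19/180 = 13/90, meaning 90/13 days alone.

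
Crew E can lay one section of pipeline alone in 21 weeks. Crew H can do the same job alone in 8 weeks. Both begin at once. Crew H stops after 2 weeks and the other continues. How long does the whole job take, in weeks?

63/4 weeks

In the first 2 weeks the combined rate is 29/168, so 29/84 of the job is done, leaving 55/84.
After Crew H leaves the rate is 1/21 per week; the remaining 55/84 takes 55/4 weeks.
Total = 2 + 55/4 = 63/4 weeks.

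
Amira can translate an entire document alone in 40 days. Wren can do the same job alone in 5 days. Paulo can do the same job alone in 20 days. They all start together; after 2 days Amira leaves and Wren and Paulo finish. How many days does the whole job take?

19/5 days

In the first 2 days the combined rate is 11/40, so 11/20 of the job is done, leaving 9/20.
After Amira leaves the rate is 1/4 per day; the remaining 9/20 takes 9/5 days.
Total = 2 + 9/5 = 19/5 days.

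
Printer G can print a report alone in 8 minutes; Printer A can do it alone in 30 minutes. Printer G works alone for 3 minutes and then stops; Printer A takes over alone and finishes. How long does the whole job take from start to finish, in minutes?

87/4 minutes

In 3 minutes Printer G does 3/8 of the job, leaving 5/8.
Printer A works at 1/30 per minute, so finishing takes 5/8 ÷ 1/30 = 75/4 minutes.
Total time = 3 + 75/4 = 87/4 minutes.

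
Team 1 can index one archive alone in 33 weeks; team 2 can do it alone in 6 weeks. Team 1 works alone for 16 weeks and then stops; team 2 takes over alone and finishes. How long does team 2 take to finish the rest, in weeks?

34/11 weeks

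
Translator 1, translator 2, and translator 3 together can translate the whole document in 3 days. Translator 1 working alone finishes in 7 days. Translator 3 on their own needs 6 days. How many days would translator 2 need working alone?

42 days

Combined rate is 1/3 per day.
Known contribution: 1/7 + 1/6 = (6 + 7)/42 = 13/42 per day.
So translator 2's rate is 1/3 − 13/42 = 1/42, meaning 42 days alone.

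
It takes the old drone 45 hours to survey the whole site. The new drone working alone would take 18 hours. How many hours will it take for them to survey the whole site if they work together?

90/7 hours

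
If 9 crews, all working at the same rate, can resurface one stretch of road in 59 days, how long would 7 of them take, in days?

531/7 days

Total work is 9·59 = 531 crew-days.
With 7 crews: 531/7 days.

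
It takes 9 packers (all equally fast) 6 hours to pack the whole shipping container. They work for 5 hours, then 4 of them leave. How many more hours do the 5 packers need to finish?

9/5 hours

One packer does 1/54 of the job per hour.
After 5 hours with 9 packers, 5/6 is done (1/6 left).
With 5 packers the rate is 5/54, so the rest takes 1/6 ÷ 5/54 = 9/5 hours.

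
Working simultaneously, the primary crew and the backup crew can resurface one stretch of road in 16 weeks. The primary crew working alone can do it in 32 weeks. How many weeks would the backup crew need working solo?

Combined rate is 1/16 per week.
Known contribution: 1/32 per week.
So the backup crew's rate is 1/16 − 1/32 = 1/32, meaning 32 weeks alone.

32 weeks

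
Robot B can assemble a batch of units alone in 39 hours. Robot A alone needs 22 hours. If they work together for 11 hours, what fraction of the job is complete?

61/78

Combined rate: 1/39 + 1/22 = (22 + 39)/858 = 61/858 per hour.
In 11 hours they complete 11·61/858 = 61/78 of the job.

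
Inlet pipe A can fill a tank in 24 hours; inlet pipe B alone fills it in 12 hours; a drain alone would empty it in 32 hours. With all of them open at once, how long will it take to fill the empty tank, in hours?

32/3 hours

Net rate = 1/24 + 1/12 − 1/32 = (4 + 8 − 3)/96 = 9/96 = 3/32 per hour.
Filling time = 1 ÷ (3/32) = 32/3 hours.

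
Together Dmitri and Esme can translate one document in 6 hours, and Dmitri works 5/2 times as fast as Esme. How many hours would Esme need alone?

Let Esme's rate be r; then Dmitri's rate is (5/2)r, so together (5/2 + 1)r = (7/2)r = 1/6.
Thus r = 1/21 per hour.
Esme alone: 21 hours; Dmitri alone: 42/5 hours.

21 hours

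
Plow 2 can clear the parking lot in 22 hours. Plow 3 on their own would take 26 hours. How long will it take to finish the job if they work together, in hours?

Combined rate: 1/22 + 1/26 = (13 + 11)/286 = 24/286 = 12/143 per hour.
Time = 1 ÷ (12/143) = 143/12 hours.

143/12 hours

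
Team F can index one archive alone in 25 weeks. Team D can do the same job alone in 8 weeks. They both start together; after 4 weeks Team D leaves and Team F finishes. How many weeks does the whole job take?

25/2 weeks

In the first 4 weeks the combined rate is 33/200, so 33/50 of the job is done, leaving 17/50.
After Team D leaves the rate is 1/25 per week; the remaining 17/50 takes 17/2 weeks.
Total = 4 + 17/2 = 25/2 weeks.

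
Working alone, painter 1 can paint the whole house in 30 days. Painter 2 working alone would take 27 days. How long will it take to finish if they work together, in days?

Combined rate: 1/30 + 1/27 = (9 + 10)/270 = 19/270 per day.
Time = 1 ÷ (19/270) = 270/19 days.

270/19 days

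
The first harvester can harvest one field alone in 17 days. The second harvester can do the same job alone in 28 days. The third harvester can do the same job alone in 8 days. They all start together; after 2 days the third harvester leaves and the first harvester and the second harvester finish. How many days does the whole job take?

119/15 days

In the first 2 days the combined rate is 209/952, so 209/476 of the job is done, leaving 267/476.
After the third harvester leaves the rate is 45/476 per day; the remaining 267/476 takes 89/15 days.
Total = 2 + 89/15 = 119/15 days.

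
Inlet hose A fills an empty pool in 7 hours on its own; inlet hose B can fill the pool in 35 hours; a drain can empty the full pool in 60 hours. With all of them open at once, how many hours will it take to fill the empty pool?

Net rate = 1/7 + 1/35 − 1/60 = (60 + 12 − 7)/420 = 65/420 = 13/84 per hour.
Filling time = 1 ÷ (13/84) = 84/13 hours.

84/13 hours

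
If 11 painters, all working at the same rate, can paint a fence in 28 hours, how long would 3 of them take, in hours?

308/3 hours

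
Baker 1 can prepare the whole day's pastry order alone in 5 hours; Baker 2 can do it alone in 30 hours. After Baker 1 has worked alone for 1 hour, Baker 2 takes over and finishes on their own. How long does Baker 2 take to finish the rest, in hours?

24 hours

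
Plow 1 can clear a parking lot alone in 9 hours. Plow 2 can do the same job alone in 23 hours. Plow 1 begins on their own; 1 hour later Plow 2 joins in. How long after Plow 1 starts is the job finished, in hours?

27/4 hours

In the first 1 hour Plow 1 alone does 1/9 of the job, leaving 8/9.
Once everyone is working, combined rate: 1/9 + 1/23 = (23 + 9)/207 = 32/207 per hour.
Remaining 8/9 at 32/207 per hour takes 23/4 hours.
Total from the start = 1 + 23/4 = 27/4 hours.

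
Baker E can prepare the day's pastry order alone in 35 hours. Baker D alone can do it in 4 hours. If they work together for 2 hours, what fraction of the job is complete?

Combined rate: 1/35 + 1/4 = (4 + 35)/140 = 39/140 per hour.
In 2 hours they complete 2·39/140 = 39/70 of the job.

39/70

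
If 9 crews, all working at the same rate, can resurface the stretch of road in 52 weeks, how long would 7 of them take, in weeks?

468/7 weeks

Total work is 9·52 = 468 crew-weeks.
With 7 crews: 468/7 weeks.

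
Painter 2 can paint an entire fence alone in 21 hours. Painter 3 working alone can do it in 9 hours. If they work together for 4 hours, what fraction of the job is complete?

40/63

Combined rate: 1/21 + 1/9 = (3 + 7)/63 = 10/63 per hour.
In 4 hours they complete 4·10/63 = 40/63 of the job.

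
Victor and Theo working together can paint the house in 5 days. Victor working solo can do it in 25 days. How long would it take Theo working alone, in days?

Combined rate is 1/5 per day.
Known contribution: 1/25 per day.
So Theo's rate is 1/5 − 1/25 = 4/25, meaning 25/4 days alone.

25/4 days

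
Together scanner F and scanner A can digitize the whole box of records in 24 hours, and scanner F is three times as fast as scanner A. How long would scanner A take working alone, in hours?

96 hours

Let scanner A's rate be r; then scanner F's rate is 3r, so together (3 + 1)r = 4r = 1/24.
Thus r = 1/96 per hour.
Scanner A alone: 96 hours; scanner F alone: 32 hours.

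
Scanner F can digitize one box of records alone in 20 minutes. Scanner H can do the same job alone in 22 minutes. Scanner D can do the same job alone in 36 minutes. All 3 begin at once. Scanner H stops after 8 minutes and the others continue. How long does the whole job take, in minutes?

90/11 minutes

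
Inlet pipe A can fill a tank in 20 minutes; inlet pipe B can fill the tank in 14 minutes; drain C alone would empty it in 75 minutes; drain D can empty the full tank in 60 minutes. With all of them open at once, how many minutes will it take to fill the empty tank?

175/16 minutes

Net rate = 1/20 + 1/14 − 1/75 − 1/60 = (105 + 150 − 28 − 35)/2100 = 192/2100 = 16/175 per minute.
Filling time = 1 ÷ (16/175) = 175/16 minutes.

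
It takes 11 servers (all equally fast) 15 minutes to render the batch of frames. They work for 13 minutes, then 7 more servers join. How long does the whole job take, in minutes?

One server does 1/165 of the job per minute.
After 13 minutes with 11 servers, 13/15 is done (2/15 left).
With 18 servers the rate is 18/165 = 6/55, so the rest takes 2/15 ÷ 6/55 = 11/9 minutes.
Total = 13 + 11/9 = 128/9 minutes.

128/9 minutes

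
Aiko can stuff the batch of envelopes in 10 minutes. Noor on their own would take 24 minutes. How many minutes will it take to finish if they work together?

120/17 minutes

With two workers the combined time is the product over the sum: 10·24/(10+24) = 240/34 = 120/17 minutes.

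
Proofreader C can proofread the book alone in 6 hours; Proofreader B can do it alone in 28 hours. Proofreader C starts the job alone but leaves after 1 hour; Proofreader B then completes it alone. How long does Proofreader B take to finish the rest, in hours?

In 1 hour Proofreader C does 1/6 of the job, leaving 5/6.
Proofreader B works at 1/28 per hour, so finishing takes 5/6 ÷ 1/28 = 70/3 hours.

70/3 hours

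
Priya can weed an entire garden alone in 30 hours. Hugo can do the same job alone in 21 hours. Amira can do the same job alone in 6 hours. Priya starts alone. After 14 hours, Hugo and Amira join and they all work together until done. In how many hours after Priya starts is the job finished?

210/13 hours

In the first 14 hours Priya alone does 14/30 = 7/15 of the job, leaving 8/15.
Once everyone is working, combined rate: 1/30 + 1/21 + 1/6 = (7 + 10 + 35)/210 = 52/210 = 26/105 per hour.
Remaining 8/15 at 26/105 per hour takes 28/13 hours.
Total from the start = 14 + 28/13 = 210/13 hours.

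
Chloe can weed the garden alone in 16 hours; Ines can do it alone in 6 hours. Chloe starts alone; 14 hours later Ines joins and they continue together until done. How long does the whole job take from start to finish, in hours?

In 14 hours Chloe does 14/16 = 7/8 of the job, leaving 1/8.
Chloe and Ines together work at 11/48 per hour, so finishing takes 1/8 ÷ 11/48 = 6/11 hours.
Total time = 14 + 6/11 = 160/11 hours.

160/11 hours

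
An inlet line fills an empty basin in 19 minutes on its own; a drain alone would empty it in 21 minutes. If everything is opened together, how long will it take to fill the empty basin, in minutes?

Net rate = 1/19 − 1/21 = (21 − 19)/399 = 2/399 per minute.
Filling time = 1 ÷ (2/399) = 399/2 minutes.

399/2 minutes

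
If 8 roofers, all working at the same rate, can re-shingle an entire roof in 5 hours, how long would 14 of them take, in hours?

20/7 hours

Total work is 8·5 = 40 roofer-hours.
With 14 roofers: 40/14 = 20/7 hours.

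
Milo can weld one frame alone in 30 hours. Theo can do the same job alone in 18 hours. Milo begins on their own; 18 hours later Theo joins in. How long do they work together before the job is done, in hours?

9/2 hours

In the first 18 hours Milo alone does 18/30 = 3/5 of the job, leaving 2/5.
Once everyone is working, combined rate: 1/30 + 1/18 = (3 + 5)/90 = 8/90 = 4/45 per hour.
Remaining 2/5 at 4/45 per hour takes 9/2 hours.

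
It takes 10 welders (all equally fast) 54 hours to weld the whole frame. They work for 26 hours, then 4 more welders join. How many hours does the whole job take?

46 hours

One welder does 1/540 of the job per hour.
After 26 hours with 10 welders, 13/27 is done (14/27 left).
With 14 welders the rate is 14/540 = 7/270, so the rest takes 14/27 ÷ 7/270 = 20 hours.
Total = 26 + 20 = 46 hours.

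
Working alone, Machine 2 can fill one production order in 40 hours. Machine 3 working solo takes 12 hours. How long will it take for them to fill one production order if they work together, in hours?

120/13 hours

Combined rate: 1/40 + 1/12 = (3 + 10)/120 = 13/120 per hour.
Time = 1 ÷ (13/120) = 120/13 hours.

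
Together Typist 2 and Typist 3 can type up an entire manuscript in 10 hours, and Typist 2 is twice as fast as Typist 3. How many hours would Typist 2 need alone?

15 hours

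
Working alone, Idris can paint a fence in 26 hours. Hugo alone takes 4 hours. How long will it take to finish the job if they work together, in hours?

Combined rate: 1/26 + 1/4 = (2 + 13)/52 = 15/52 per hour.
Time = 1 ÷ (15/52) = 52/15 hours.

52/15 hours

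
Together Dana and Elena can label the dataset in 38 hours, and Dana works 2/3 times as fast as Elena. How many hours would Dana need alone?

95 hours

Let Elena's rate be r; then Dana's rate is (2/3)r, so together (2/3 + 1)r = (5/3)r = 1/38.
Thus r = 3/190 per hour.
Elena alone: 190/3 hours; Dana alone: 95 hours.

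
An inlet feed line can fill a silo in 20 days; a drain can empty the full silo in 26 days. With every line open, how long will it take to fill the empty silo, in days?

260/3 days

Net rate = 1/20 − 1/26 = (13 − 10)/260 = 3/260 per day.
Filling time = 1 ÷ (3/260) = 260/3 days.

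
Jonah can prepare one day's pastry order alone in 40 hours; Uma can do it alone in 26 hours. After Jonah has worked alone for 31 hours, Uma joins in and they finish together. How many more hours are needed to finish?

39/11 hours

In 31 hours Jonah does 31/40 of the job, leaving 9/40.
Jonah and Uma together work at 33/520 per hour, so finishing takes 9/40 ÷ 33/520 = 39/11 hours.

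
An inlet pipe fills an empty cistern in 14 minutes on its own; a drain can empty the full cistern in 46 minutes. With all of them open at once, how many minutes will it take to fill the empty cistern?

Net rate = 1/14 − 1/46 = (23 − 7)/322 = 16/322 = 8/161 per minute.
Filling time = 1 ÷ (8/161) = 161/8 minutes.

161/8 minutes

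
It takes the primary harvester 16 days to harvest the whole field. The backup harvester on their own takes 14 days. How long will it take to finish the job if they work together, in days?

With two workers the combined time is the product over the sum: 16·14/(16+14) = 224/30 = 112/15 days.

112/15 days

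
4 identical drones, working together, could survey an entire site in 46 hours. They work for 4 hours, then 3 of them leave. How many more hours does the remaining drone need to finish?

One drone does 1/184 of the job per hour.
After 4 hours with 4 drones, 2/23 is done (21/23 left).
With 1 drone the rate is 1/184, so the rest takes 21/23 ÷ 1/184 = 168 hours.

168 hours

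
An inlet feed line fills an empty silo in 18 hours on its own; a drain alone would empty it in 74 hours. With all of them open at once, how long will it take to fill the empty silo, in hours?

Net rate = 1/18 − 1/74 = (37 − 9)/666 = 28/666 = 14/333 per hour.
Filling time = 1 ÷ (14/333) = 333/14 hours.

333/14 hours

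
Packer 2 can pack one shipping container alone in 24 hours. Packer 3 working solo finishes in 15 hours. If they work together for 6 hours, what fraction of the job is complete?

13/20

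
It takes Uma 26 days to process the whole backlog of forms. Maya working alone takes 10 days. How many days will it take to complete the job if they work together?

65/9 days

With two workers the combined time is the product over the sum: 26·10/(26+10) = 260/36 = 65/9 days.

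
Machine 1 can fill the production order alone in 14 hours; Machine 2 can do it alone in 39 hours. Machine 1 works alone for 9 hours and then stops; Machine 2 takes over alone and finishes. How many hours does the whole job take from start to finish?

321/14 hours

In 9 hours Machine 1 does 9/14 of the job, leaving 5/14.
Machine 2 works at 1/39 per hour, so finishing takes 5/14 ÷ 1/39 = 195/14 hours.
Total time = 9 + 195/14 = 321/14 hours.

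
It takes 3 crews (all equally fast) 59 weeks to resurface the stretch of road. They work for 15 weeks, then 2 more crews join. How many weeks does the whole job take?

207/5 weeks

One crew does 1/177 of the job per week.
After 15 weeks with 3 crews, 15/59 is done (44/59 left).
With 5 crews the rate is 5/177, so the rest takes 44/59 ÷ 5/177 = 132/5 weeks.
Total = 15 + 132/5 = 207/5 weeks.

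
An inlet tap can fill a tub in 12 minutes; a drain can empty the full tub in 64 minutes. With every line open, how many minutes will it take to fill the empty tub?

192/13 minutes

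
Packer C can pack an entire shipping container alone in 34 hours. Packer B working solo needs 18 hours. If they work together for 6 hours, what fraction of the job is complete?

26/51

Combined rate: 1/34 + 1/18 = (9 + 17)/306 = 26/306 = 13/153 per hour.
In 6 hours they complete 6·13/153 = 26/51 of the job.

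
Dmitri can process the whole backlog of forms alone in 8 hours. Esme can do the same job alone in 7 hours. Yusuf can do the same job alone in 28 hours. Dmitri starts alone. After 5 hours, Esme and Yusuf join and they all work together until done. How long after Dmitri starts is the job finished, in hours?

In the first 5 hours Dmitri alone does 5/8 of the job, leaving 3/8.
Once everyone is working, combined rate: 1/8 + 1/7 + 1/28 = (7 + 8 + 2)/56 = 17/56 per hour.
Remaining 3/8 at 17/56 per hour takes 21/17 hours.
Total from the start = 5 + 21/17 = 106/17 hours.

106/17 hours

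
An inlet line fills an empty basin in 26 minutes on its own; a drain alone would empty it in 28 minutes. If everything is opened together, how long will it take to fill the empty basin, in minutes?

Net rate = 1/26 − 1/28 = (14 − 13)/364 = 1/364 per minute.
Filling time = 1 ÷ (1/364) = 364 minutes.

364 minutes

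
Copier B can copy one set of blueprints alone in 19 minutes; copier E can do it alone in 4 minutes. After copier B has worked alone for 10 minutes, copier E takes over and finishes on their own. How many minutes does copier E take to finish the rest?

In 10 minutes copier B does 10/19 of the job, leaving 9/19.
Copier E works at 1/4 per minute, so finishing takes 9/19 ÷ 1/4 = 36/19 minutes.

36/19 minutes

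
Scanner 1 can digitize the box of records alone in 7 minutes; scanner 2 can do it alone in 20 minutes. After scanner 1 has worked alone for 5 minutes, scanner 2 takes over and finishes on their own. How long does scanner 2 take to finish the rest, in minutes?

40/7 minutes

In 5 minutes scanner 1 does 5/7 of the job, leaving 2/7.
Scanner 2 works at 1/20 per minute, so finishing takes 2/7 ÷ 1/20 = 40/7 minutes.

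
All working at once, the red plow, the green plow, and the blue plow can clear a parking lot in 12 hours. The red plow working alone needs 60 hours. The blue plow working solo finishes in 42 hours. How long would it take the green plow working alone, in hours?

70/3 hours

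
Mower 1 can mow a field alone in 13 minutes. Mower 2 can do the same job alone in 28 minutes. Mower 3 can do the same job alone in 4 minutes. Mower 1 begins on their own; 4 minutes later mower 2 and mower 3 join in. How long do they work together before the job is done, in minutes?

In the first 4 minutes mower 1 alone does 4/13 of the job, leaving 9/13.
Once everyone is working, combined rate: 1/13 + 1/28 + 1/4 = (28 + 13 + 91)/364 = 132/364 = 33/91 per minute.
Remaining 9/13 at 33/91 per minute takes 21/11 minutes.

21/11 minutes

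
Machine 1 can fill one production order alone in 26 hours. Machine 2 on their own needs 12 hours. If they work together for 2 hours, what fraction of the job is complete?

19/78

Combined rate: 1/26 + 1/12 = (6 + 13)/156 = 19/156 per hour.
In 2 hours they complete 2·19/156 = 19/78 of the job.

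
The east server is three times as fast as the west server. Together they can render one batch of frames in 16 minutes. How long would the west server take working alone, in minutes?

Let the west server's rate be r; then the east server's rate is 3r, so together (3 + 1)r = 4r = 1/16.
Thus r = 1/64 per minute.
The west server alone: 64 minutes; the east server alone: 64/3 minutes.

64 minutes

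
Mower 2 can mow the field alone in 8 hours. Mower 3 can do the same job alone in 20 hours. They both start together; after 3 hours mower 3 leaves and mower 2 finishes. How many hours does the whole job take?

34/5 hours

In the first 3 hours the combined rate is 7/40, so 21/40 of the job is done, leaving 19/40.
After mower 3 leaves the rate is 1/8 per hour; the remaining 19/40 takes 19/5 hours.
Total = 3 + 19/5 = 34/5 hours.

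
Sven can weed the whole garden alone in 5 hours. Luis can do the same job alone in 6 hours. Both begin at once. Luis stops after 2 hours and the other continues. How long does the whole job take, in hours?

10/3 hours

In the first 2 hours the combined rate is 11/30, so 11/15 of the job is done, leaving 4/15.
After Luis leaves the rate is 1/5 per hour; the remaining 4/15 takes 4/3 hours.
Total = 2 + 4/3 = 10/3 hours.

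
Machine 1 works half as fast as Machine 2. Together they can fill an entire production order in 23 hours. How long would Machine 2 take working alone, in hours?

69/2 hours

Let Machine 2's rate be r; then Machine 1's rate is (1/2)r, so together (1/2 + 1)r = (3/2)r = 1/23.
Thus r = 2/69 per hour.
Machine 2 alone: 69/2 hours; Machine 1 alone: 69 hours.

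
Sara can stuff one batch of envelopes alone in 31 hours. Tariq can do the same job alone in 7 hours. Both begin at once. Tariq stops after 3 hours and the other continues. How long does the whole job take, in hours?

124/7 hours

In the first 3 hours the combined rate is 38/217, so 114/217 of the job is done, leaving 103/217.
After Tariq leaves the rate is 1/31 per hour; the remaining 103/217 takes 103/7 hours.
Total = 3 + 103/7 = 124/7 hours.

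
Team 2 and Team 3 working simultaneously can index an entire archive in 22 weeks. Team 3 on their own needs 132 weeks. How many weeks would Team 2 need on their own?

Combined rate is 1/22 per week.
Known contribution: 1/132 per week.
So Team 2's rate is 1/22 − 1/132 = 5/132, meaning 132/5 weeks alone.

132/5 weeks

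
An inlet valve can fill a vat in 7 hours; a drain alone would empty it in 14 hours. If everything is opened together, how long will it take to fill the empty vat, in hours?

14 hours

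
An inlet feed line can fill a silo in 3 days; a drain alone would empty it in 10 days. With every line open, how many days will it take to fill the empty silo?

Net rate = 1/3 − 1/10 = (10 − 3)/30 = 7/30 per day.
Filling time = 1 ÷ (7/30) = 30/7 days.

30/7 days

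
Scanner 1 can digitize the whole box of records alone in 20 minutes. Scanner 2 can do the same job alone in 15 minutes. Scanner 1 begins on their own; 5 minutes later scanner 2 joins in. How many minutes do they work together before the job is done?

In the first 5 minutes scanner 1 alone does 5/20 = 1/4 of the job, leaving 3/4.
Once everyone is working, combined rate: 1/20 + 1/15 = (3 + 4)/60 = 7/60 per minute.
Remaining 3/4 at 7/60 per minute takes 45/7 minutes.

45/7 minutes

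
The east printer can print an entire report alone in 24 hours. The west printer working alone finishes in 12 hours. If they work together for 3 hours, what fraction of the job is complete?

3/8

Combined rate: 1/24 + 1/12 = (1 + 2)/24 = 3/24 = 1/8 per hour.
In 3 hours they complete 3·1/8 = 3/8 of the job.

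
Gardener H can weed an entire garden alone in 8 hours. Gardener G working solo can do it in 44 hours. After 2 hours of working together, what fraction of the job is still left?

Combined rate: 1/8 + 1/44 = (11 + 2)/88 = 13/88 per hour.
In 2 hours they complete 2·13/88 = 13/44 of the job.
So 31/44 remains.

31/44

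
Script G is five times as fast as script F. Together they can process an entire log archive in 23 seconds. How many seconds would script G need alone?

Let script F's rate be r; then script G's rate is 5r, so together (5 + 1)r = 6r = 1/23.
Thus r = 1/138 per second.
Script F alone: 138 seconds; script G alone: 138/5 seconds.

138/5 seconds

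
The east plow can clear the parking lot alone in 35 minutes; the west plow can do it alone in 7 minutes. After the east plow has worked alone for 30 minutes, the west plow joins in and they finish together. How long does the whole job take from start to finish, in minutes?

In 30 minutes the east plow does 30/35 = 6/7 of the job, leaving 1/7.
The east plow and the west plow together work at 6/35 per minute, so finishing takes 1/7 ÷ 6/35 = 5/6 minutes.
Total time = 30 + 5/6 = 185/6 minutes.

185/6 minutes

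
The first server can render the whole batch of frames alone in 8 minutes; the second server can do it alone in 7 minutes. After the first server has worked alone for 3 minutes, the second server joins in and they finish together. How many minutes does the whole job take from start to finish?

In 3 minutes the first server does 3/8 of the job, leaving 5/8.
The first server and the second server together work at 15/56 per minute, so finishing takes 5/8 ÷ 15/56 = 7/3 minutes.
Total time = 3 + 7/3 = 16/3 minutes.

16/3 minutes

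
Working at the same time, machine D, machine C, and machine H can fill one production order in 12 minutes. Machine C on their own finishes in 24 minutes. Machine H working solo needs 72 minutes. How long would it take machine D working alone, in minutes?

36 minutes

Combined rate is 1/12 per minute.
Known contribution: 1/24 + 1/72 = (3 + 1)/72 = 4/72 = 1/18 per minute.
So machine D's rate is 1/12 − 1/18 = 1/36, meaning 36 minutes alone.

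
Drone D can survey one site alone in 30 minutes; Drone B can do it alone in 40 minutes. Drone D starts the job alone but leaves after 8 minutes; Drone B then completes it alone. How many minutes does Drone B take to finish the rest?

88/3 minutes

In 8 minutes Drone D does 8/30 = 4/15 of the job, leaving 11/15.
Drone B works at 1/40 per minute, so finishing takes 11/15 ÷ 1/40 = 88/3 minutes.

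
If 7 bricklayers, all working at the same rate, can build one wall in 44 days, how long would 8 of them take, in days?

Total work is 7·44 = 308 bricklayer-days.
With 8 bricklayers: 308/8 = 77/2 days.

77/2 days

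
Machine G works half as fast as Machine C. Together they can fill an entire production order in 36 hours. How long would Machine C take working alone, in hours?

Let Machine C's rate be r; then Machine G's rate is (1/2)r, so together (1/2 + 1)r = (3/2)r = 1/36.
Thus r = 1/54 per hour.
Machine C alone: 54 hours; Machine G alone: 108 hours.

54 hours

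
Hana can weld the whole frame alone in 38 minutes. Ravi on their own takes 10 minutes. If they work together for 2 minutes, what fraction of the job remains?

Combined rate: 1/38 + 1/10 = (5 + 19)/190 = 24/190 = 12/95 per minute.
In 2 minutes they complete 2·12/95 = 24/95 of the job.
So 71/95 remains.

71/95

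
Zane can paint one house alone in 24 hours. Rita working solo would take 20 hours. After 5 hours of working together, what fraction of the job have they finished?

Combined rate: 1/24 + 1/20 = (5 + 6)/120 = 11/120 per hour.
In 5 hours they complete 5·11/120 = 11/24 of the job.

11/24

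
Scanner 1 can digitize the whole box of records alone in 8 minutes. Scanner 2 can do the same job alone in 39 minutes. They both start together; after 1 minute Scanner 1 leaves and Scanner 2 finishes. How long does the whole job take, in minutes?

273/8 minutes

In the first 1 minute the combined rate is 47/312, so 47/312 of the job is done, leaving 265/312.
After Scanner 1 leaves the rate is 1/39 per minute; the remaining 265/312 takes 265/8 minutes.
Total = 1 + 265/8 = 273/8 minutes.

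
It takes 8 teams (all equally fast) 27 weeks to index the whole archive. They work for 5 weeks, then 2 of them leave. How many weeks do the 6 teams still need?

One team does 1/216 of the job per week.
After 5 weeks with 8 teams, 5/27 is done (22/27 left).
With 6 teams the rate is 6/216 = 1/36, so the rest takes 22/27 ÷ 1/36 = 88/3 weeks.

88/3 weeks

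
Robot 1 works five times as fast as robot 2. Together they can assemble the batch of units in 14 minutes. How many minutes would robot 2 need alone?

84 minutes

Let robot 2's rate be r; then robot 1's rate is 5r, so together (5 + 1)r = 6r = 1/14.
Thus r = 1/84 per minute.
Robot 2 alone: 84 minutes; robot 1 alone: 84/5 minutes.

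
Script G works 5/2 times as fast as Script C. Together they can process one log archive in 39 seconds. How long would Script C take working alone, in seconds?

Let Script C's rate be r; then Script G's rate is (5/2)r, so together (5/2 + 1)r = (7/2)r = 1/39.
Thus r = 2/273 per second.
Script C alone: 273/2 seconds; Script G alone: 273/5 seconds.

273/2 seconds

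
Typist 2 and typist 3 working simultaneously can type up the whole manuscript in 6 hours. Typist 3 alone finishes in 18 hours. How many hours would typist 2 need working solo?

9 hours

Combined rate is 1/6 per hour.
Known contribution: 1/18 per hour.
So typist 2's rate is 1/6 − 1/18 = 1/9, meaning 9 hours alone.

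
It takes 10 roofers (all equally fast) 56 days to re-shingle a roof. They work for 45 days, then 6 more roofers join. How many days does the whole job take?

415/8 days

One roofer does 1/560 of the job per day.
After 45 days with 10 roofers, 45/56 is done (11/56 left).
With 16 roofers the rate is 16/560 = 1/35, so the rest takes 11/56 ÷ 1/35 = 55/8 days.
Total = 45 + 55/8 = 415/8 days.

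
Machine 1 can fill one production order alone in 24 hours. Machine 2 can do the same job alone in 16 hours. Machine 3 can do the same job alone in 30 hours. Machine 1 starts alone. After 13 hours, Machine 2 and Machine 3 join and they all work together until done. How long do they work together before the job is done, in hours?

10/3 hours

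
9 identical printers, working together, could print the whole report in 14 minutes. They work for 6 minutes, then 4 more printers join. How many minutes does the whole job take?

150/13 minutes

One printer does 1/126 of the job per minute.
After 6 minutes with 9 printers, 3/7 is done (4/7 left).
With 13 printers the rate is 13/126, so the rest takes 4/7 ÷ 13/126 = 72/13 minutes.
Total = 6 + 72/13 = 150/13 minutes.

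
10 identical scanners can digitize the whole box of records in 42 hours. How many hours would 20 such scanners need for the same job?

21 hours

Total work is 10·42 = 420 scanner-hours.
With 20 scanners: 420/20 = 21 hours.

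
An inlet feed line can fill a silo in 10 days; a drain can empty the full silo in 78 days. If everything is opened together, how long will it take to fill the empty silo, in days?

195/17 days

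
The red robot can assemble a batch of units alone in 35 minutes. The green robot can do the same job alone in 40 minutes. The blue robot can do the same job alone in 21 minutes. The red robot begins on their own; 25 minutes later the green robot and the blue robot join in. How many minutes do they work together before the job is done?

In the first 25 minutes the red robot alone does 25/35 = 5/7 of the job, leaving 2/7.
Once everyone is working, combined rate: 1/35 + 1/40 + 1/21 = (24 + 21 + 40)/840 = 85/840 = 17/168 per minute.
Remaining 2/7 at 17/168 per minute takes 48/17 minutes.

48/17 minutes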